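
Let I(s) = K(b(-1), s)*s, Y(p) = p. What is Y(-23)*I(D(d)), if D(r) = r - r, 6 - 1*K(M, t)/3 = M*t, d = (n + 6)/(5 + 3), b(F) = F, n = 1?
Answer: 0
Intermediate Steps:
d = 7/8 (d = (1 + 6)/(5 + 3) = 7/8 ≈ 0.87500)
K(M, t) = 18 - 3*M*t
D(r) = 0
I(s) = s*(18 + 3*s) (I(s) = (18 - 3*(-1)*s)*s = (18 + 3*s)*s = s*(18 + 3*s))
Y(-23)*I(D(d)) = -69*0*(6 + 0) = -69*0*6 = -23*0 = 0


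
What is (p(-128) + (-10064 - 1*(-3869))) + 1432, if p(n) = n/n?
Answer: -4762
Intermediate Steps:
p(n) = 1
(p(-128) + (-10064 - 1*(-3869))) + 1432 = (1 + (-10064 - 1*(-3869))) + 1432 = (1 + (-10064 + 3869)) + 1432 = (1 - 6195) + 1432 = -6194 + 1432 = -4762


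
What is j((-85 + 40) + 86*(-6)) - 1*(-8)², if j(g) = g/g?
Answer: -63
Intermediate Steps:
j(g) = 1
j((-85 + 40) + 86*(-6)) - 1*(-8)² = 1 - 1*(-8)² = 1 - 1*64 = 1 - 64 = -63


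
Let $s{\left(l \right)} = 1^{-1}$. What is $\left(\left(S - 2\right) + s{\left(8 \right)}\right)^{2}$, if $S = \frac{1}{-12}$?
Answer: $\frac{169}{144} \approx 1.1736$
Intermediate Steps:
$s{\left(l \right)} = 1$
$S = - \frac{1}{12} \approx -0.083333$
$\left(\left(S - 2\right) + s{\left(8 \right)}\right)^{2} = \left(\left(- \frac{1}{12} - 2\right) + 1\right)^{2} = \left(- \frac{25}{12} + 1\right)^{2} = \left(- \frac{13}{12}\right)^{2} = \frac{169}{144}$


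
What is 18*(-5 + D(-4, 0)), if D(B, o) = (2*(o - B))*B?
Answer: -666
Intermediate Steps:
D(B, o) = B*(-2*B + 2*o) (D(B, o) = (-2*B + 2*o)*B = B*(-2*B + 2*o))
18*(-5 + D(-4, 0)) = 18*(-5 + 2*(-4)*(0 - 1*(-4))) = 18*(-5 + 2*(-4)*(0 + 4)) = 18*(-5 + 2*(-4)*4) = 18*(-5 - 32) = 18*(-37) = -666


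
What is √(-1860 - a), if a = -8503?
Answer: √6643 ≈ 81.505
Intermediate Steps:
√(-1860 - a) = √(-1860 - 1*(-8503)) = √(-1860 + 8503) = √6643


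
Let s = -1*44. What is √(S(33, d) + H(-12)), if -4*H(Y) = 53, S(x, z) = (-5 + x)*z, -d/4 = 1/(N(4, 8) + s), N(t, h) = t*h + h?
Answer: √59/2 ≈ 3.8406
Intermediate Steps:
N(t, h) = h + h*t (N(t, h) = h*t + h = h + h*t)
s = -44
d = 1 (d = -4/(8*(1 + 4) - 44) = -4/(8*5 - 44) = -4/(40 - 44) = -4/(-4) = -4*(-¼) = 1)
S(x, z) = z*(-5 + x)
H(Y) = -53/4 (H(Y) = -¼*53 = -53/4)
√(S(33, d) + H(-12)) = √(1*(-5 + 33) - 53/4) = √(1*28 - 53/4) = √(28 - 53/4) = √(59/4) = √59/2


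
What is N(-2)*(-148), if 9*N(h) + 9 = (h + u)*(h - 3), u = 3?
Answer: 2072/9 ≈ 230.22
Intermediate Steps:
N(h) = -1 + (-3 + h)*(3 + h)/9 (N(h) = -1 + ((h + 3)*(h - 3))/9 = -1 + ((3 + h)*(-3 + h))/9 = -1 + ((-3 + h)*(3 + h))/9 = -1 + (-3 + h)*(3 + h)/9)
N(-2)*(-148) = (-2 + (⅑)*(-2)²)*(-148) = (-2 + (⅑)*4)*(-148) = (-2 + 4/9)*(-148) = -14/9*(-148) = 2072/9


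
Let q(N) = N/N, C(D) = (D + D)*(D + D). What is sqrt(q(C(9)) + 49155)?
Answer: 2*sqrt(12289) ≈ 221.71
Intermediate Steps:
C(D) = 4*D**2 (C(D) = (2*D)*(2*D) = 4*D**2)
q(N) = 1
sqrt(q(C(9)) + 49155) = sqrt(1 + 49155) = sqrt(49156) = 2*sqrt(12289)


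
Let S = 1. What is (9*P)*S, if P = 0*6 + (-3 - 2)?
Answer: -45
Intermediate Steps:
P = -5 (P = 0 - 5 = -5)
(9*P)*S = (9*(-5))*1 = -45*1 = -45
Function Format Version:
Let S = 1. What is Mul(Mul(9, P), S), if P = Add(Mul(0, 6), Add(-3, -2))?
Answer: -45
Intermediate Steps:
P = -5 (P = Add(0, -5) = -5)
Mul(Mul(9, P), S) = Mul(Mul(9, -5), 1) = Mul(-45, 1) = -45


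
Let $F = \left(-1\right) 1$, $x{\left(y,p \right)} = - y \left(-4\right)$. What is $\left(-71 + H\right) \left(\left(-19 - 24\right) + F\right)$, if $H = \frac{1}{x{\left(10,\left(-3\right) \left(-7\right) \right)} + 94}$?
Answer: $\frac{209286}{67} \approx 3123.7$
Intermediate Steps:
$x{\left(y,p \right)} = 4 y$
$F = -1$
$H = \frac{1}{134}$ ($H = \frac{1}{4 \cdot 10 + 94} = \frac{1}{40 + 94} = \frac{1}{134} \approx 0.0074627$)
$\left(-71 + H\right) \left(\left(-19 - 24\right) + F\right) = \left(-71 + \frac{1}{134}\right) \left(\left(-19 - 24\right) - 1\right) = - \frac{9513 \left(-43 - 1\right)}{134} = \left(- \frac{9513}{134}\right) \left(-44\right) = \frac{209286}{67}$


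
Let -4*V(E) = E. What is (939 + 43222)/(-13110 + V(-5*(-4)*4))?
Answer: -3397/1010 ≈ -3.3634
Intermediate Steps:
V(E) = -E/4
(939 + 43222)/(-13110 + V(-5*(-4)*4)) = (939 + 43222)/(-13110 - (-5*(-4))*4/4) = 44161/(-13110 - 5*4) = 44161/(-13110 - ¼*80) = 44161/(-13110 - 20) = 44161/(-13130) = 44161*(-1/13130) = -3397/1010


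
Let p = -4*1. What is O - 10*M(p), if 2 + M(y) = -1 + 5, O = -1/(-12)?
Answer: -239/12 ≈ -19.917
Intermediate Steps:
O = 1/12 (O = -1*(-1/12) = 1/12 ≈ 0.083333)
p = -4
M(y) = 2 (M(y) = -2 + (-1 + 5) = -2 + 4 = 2)
O - 10*M(p) = 1/12 - 10*2 = 1/12 - 20 = -239/12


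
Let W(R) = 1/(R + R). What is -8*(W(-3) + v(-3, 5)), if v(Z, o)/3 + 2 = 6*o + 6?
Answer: -2444/3 ≈ -814.67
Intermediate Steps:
W(R) = 1/(2*R)
v(Z, o) = 12 + 18*o (v(Z, o) = -6 + 3*(6*o + 6) = -6 + 3*(6 + 6*o) = -6 + (18 + 18*o) = 12 + 18*o)
-8*(W(-3) + v(-3, 5)) = -8*((½)/(-3) + (12 + 18*5)) = -8*((½)*(-⅓) + (12 + 90)) = -8*(-⅙ + 102) = -8*611/6 = -2444/3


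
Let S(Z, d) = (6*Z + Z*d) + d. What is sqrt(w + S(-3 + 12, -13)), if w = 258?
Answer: sqrt(182) ≈ 13.491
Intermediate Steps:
S(Z, d) = d + 6*Z + Z*d
sqrt(w + S(-3 + 12, -13)) = sqrt(258 + (-13 + 6*(-3 + 12) + (-3 + 12)*(-13))) = sqrt(258 + (-13 + 6*9 + 9*(-13))) = sqrt(258 + (-13 + 54 - 117)) = sqrt(258 - 76) = sqrt(182)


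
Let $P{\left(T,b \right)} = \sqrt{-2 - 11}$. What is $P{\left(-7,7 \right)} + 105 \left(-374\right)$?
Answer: $-39270 + i \sqrt{13} \approx -39270.0 + 3.6056 i$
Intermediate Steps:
$P{\left(T,b \right)} = i \sqrt{13}$ ($P{\left(T,b \right)} = \sqrt{-13} = i \sqrt{13}$)
$P{\left(-7,7 \right)} + 105 \left(-374\right) = i \sqrt{13} + 105 \left(-374\right) = i \sqrt{13} - 39270 = -39270 + i \sqrt{13}$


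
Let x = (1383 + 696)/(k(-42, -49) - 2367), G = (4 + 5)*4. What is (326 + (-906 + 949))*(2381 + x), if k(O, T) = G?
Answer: 32495616/37 ≈ 8.7826e+5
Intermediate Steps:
G = 36 (G = 9*4 = 36)
k(O, T) = 36
x = -33/37 (x = (1383 + 696)/(36 - 2367) = 2079/(-2331) = 2079*(-1/2331) = -33/37 ≈ -0.89189)
(326 + (-906 + 949))*(2381 + x) = (326 + (-906 + 949))*(2381 - 33/37) = (326 + 43)*(88064/37) = 369*(88064/37) = 32495616/37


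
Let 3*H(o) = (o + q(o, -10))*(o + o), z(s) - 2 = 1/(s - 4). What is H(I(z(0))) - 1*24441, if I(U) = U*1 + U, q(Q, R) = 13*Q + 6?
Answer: -72938/3 ≈ -24313.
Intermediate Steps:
q(Q, R) = 6 + 13*Q
z(s) = 2 + 1/(-4 + s) (z(s) = 2 + 1/(s - 4) = 2 + 1/(-4 + s))
I(U) = 2*U (I(U) = U + U = 2*U)
H(o) = 2*o*(6 + 14*o)/3 (H(o) = ((o + (6 + 13*o))*(o + o))/3 = ((6 + 14*o)*(2*o))/3 = (2*o*(6 + 14*o))/3 = 2*o*(6 + 14*o)/3)
H(I(z(0))) - 1*24441 = 4*(2*((-7 + 2*0)/(-4 + 0)))*(3 + 7*(2*((-7 + 2*0)/(-4 + 0))))/3 - 1*24441 = 4*(2*((-7 + 0)/(-4)))*(3 + 7*(2*((-7 + 0)/(-4))))/3 - 24441 = 4*(2*(-¼*(-7)))*(3 + 7*(2*(-¼*(-7))))/3 - 24441 = 4*(2*(7/4))*(3 + 7*(2*(7/4)))/3 - 24441 = (4/3)*(7/2)*(3 + 7*(7/2)) - 24441 = (4/3)*(7/2)*(3 + 49/2) - 24441 = (4/3)*(7/2)*(55/2) - 24441 = 385/3 - 24441 = -72938/3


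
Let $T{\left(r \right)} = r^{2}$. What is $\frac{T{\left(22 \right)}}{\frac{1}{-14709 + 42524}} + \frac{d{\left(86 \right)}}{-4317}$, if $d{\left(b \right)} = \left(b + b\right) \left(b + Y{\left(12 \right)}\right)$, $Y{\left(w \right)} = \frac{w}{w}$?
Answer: $\frac{19372474952}{1439} \approx 1.3462 \cdot 10^{7}$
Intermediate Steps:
$Y{\left(w \right)} = 1$
$d{\left(b \right)} = 2 b \left(1 + b\right)$ ($d{\left(b \right)} = \left(b + b\right) \left(b + 1\right) = 2 b \left(1 + b\right)$)
$\frac{T{\left(22 \right)}}{\frac{1}{-14709 + 42524}} + \frac{d{\left(86 \right)}}{-4317} = \frac{22^{2}}{\frac{1}{-14709 + 42524}} + \frac{2 \cdot 86 \left(1 + 86\right)}{-4317} = \frac{484}{\frac{1}{27815}} + 2 \cdot 86 \cdot 87 \left(- \frac{1}{4317}\right) = 484 \frac{1}{\frac{1}{27815}} + 14964 \left(- \frac{1}{4317}\right) = 484 \cdot 27815 - \frac{4988}{1439} = 13462460 - \frac{4988}{1439} = \frac{19372474952}{1439}$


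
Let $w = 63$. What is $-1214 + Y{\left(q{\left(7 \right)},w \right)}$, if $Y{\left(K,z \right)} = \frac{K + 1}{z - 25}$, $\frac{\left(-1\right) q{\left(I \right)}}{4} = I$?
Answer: $- \frac{46159}{38} \approx -1214.7$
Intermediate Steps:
$q{\left(I \right)} = - 4 I$
$Y{\left(K,z \right)} = \frac{1 + K}{-25 + z}$
$-1214 + Y{\left(q{\left(7 \right)},w \right)} = -1214 + \frac{1 - 28}{-25 + 63} = -1214 + \frac{1 - 28}{38} = -1214 + \frac{1}{38} \left(-27\right) = -1214 - \frac{27}{38} = - \frac{46159}{38}$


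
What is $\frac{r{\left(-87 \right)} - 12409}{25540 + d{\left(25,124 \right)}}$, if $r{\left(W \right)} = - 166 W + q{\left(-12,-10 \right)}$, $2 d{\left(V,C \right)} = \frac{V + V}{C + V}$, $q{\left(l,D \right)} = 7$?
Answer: $\frac{20264}{253699} \approx 0.079874$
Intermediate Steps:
$d{\left(V,C \right)} = \frac{V}{C + V}$ ($d{\left(V,C \right)} = \frac{\left(V + V\right) \frac{1}{C + V}}{2} = \frac{2 V \frac{1}{C + V}}{2} = \frac{V}{C + V}$)
$r{\left(W \right)} = 7 - 166 W$ ($r{\left(W \right)} = - 166 W + 7 = 7 - 166 W$)
$\frac{r{\left(-87 \right)} - 12409}{25540 + d{\left(25,124 \right)}} = \frac{\left(7 - -14442\right) - 12409}{25540 + \frac{25}{124 + 25}} = \frac{\left(7 + 14442\right) - 12409}{25540 + \frac{25}{149}} = \frac{14449 - 12409}{25540 + 25 \cdot \frac{1}{149}} = \frac{2040}{25540 + \frac{25}{149}} = \frac{2040}{\frac{3805485}{149}} = 2040 \cdot \frac{149}{3805485} = \frac{20264}{253699}$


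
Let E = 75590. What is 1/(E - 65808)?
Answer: 1/9782 ≈ 0.00010223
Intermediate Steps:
1/(E - 65808) = 1/(75590 - 65808) = 1/9782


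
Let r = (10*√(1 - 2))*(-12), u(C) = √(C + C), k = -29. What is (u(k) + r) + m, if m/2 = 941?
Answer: 1882 - 120*I + I*√58 ≈ 1882.0 - 112.38*I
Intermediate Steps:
m = 1882 (m = 2*941 = 1882)
u(C) = √2*√C (u(C) = √(2*C) = √2*√C)
r = -120*I (r = (10*√(-1))*(-12) = (10*I)*(-12) = -120*I ≈ -120.0*I)
(u(k) + r) + m = (√2*√(-29) - 120*I) + 1882 = (√2*(I*√29) - 120*I) + 1882 = (I*√58 - 120*I) + 1882 = (-120*I + I*√58) + 1882 = 1882 - 120*I + I*√58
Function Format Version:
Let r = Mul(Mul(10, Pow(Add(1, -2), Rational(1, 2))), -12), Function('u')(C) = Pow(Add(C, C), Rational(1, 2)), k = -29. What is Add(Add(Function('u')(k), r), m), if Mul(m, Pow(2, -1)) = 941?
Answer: Add(1882, Mul(-120, I), Mul(I, Pow(58, Rational(1, 2)))) ≈ Add(1882.0, Mul(-112.38, I))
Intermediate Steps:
m = 1882 (m = Mul(2, 941) = 1882)
Function('u')(C) = Mul(Pow(2, Rational(1, 2)), Pow(C, Rational(1, 2))) (Function('u')(C) = Pow(Mul(2, C), Rational(1, 2)) = Mul(Pow(2, Rational(1, 2)), Pow(C, Rational(1, 2))))
r = Mul(-120, I) (r = Mul(Mul(10, Pow(-1, Rational(1, 2))), -12) = Mul(Mul(10, I), -12) = Mul(-120, I) ≈ Mul(-120.00, I))
Add(Add(Function('u')(k), r), m) = Add(Add(Mul(Pow(2, Rational(1, 2)), Pow(-29, Rational(1, 2))), Mul(-120, I)), 1882) = Add(Add(Mul(Pow(2, Rational(1, 2)), Mul(I, Pow(29, Rational(1, 2)))), Mul(-120, I)), 1882) = Add(Add(Mul(I, Pow(58, Rational(1, 2))), Mul(-120, I)), 1882) = Add(Add(Mul(-120, I), Mul(I, Pow(58, Rational(1, 2)))), 1882) = Add(1882, Mul(-120, I), Mul(I, Pow(58, Rational(1, 2))))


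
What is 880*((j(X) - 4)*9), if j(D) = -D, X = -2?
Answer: -15840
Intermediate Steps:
880*((j(X) - 4)*9) = 880*((-1*(-2) - 4)*9) = 880*((2 - 4)*9) = 880*(-2*9) = 880*(-18) = -15840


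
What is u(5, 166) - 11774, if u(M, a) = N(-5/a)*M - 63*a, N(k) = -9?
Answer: -22277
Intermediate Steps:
u(M, a) = -63*a - 9*M (u(M, a) = -9*M - 63*a = -63*a - 9*M)
u(5, 166) - 11774 = (-63*166 - 9*5) - 11774 = (-10458 - 45) - 11774 = -10503 - 11774 = -22277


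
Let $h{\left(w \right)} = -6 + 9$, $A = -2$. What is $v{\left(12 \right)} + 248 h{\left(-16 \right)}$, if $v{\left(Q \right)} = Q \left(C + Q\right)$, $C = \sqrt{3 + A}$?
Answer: $900$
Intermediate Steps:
$h{\left(w \right)} = 3$
$C = 1$ ($C = \sqrt{3 - 2} = \sqrt{1} = 1$)
$v{\left(Q \right)} = Q \left(1 + Q\right)$
$v{\left(12 \right)} + 248 h{\left(-16 \right)} = 12 \left(1 + 12\right) + 248 \cdot 3 = 12 \cdot 13 + 744 = 156 + 744 = 900$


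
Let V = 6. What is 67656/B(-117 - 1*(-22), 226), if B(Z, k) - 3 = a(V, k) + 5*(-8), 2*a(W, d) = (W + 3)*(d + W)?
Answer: 67656/1007 ≈ 67.186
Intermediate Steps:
a(W, d) = (3 + W)*(W + d)/2 (a(W, d) = ((W + 3)*(d + W))/2 = ((3 + W)*(W + d))/2 = (3 + W)*(W + d)/2)
B(Z, k) = -10 + 9*k/2 (B(Z, k) = 3 + (((½)*6² + (3/2)*6 + 3*k/2 + (½)*6*k) + 5*(-8)) = 3 + (((½)*36 + 9 + 3*k/2 + 3*k) - 40) = 3 + ((18 + 9 + 3*k/2 + 3*k) - 40) = 3 + ((27 + 9*k/2) - 40) = 3 + (-13 + 9*k/2) = -10 + 9*k/2)
67656/B(-117 - 1*(-22), 226) = 67656/(-10 + (9/2)*226) = 67656/(-10 + 1017) = 67656/1007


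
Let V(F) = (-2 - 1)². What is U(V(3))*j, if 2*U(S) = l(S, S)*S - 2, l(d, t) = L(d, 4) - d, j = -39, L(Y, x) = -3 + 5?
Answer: 2535/2 ≈ 1267.5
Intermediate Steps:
L(Y, x) = 2
V(F) = 9 (V(F) = (-3)² = 9)
l(d, t) = 2 - d
U(S) = -1 + S*(2 - S)/2 (U(S) = ((2 - S)*S - 2)/2 = (S*(2 - S) - 2)/2 = (-2 + S*(2 - S))/2 = -1 + S*(2 - S)/2)
U(V(3))*j = (-1 + 9 - ½*9²)*(-39) = (-1 + 9 - ½*81)*(-39) = (-1 + 9 - 81/2)*(-39) = -65/2*(-39) = 2535/2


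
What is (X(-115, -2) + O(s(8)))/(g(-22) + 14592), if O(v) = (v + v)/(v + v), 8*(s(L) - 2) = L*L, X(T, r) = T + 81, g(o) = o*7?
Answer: -33/14438 ≈ -0.0022856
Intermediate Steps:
g(o) = 7*o
X(T, r) = 81 + T
s(L) = 2 + L**2/8 (s(L) = 2 + (L*L)/8 = 2 + L**2/8)
O(v) = 1 (O(v) = (2*v)/((2*v)) = (2*v)*(1/(2*v)) = 1)
(X(-115, -2) + O(s(8)))/(g(-22) + 14592) = ((81 - 115) + 1)/(7*(-22) + 14592) = (-34 + 1)/(-154 + 14592) = -33/14438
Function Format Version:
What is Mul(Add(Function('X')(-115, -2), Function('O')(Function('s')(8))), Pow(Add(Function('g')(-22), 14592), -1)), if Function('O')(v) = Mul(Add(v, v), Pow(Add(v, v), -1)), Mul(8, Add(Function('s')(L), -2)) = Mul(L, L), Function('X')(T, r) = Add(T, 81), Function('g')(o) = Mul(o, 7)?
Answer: Rational(-33, 14438) ≈ -0.0022856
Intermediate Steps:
Function('g')(o) = Mul(7, o)
Function('X')(T, r) = Add(81, T)
Function('s')(L) = Add(2, Mul(Rational(1, 8), Pow(L, 2))) (Function('s')(L) = Add(2, Mul(Rational(1, 8), Mul(L, L))) = Add(2, Mul(Rational(1, 8), Pow(L, 2))))
Function('O')(v) = 1 (Function('O')(v) = Mul(Mul(2, v), Pow(Mul(2, v), -1)) = Mul(Mul(2, v), Mul(Rational(1, 2), Pow(v, -1))) = 1)
Mul(Add(Function('X')(-115, -2), Function('O')(Function('s')(8))), Pow(Add(Function('g')(-22), 14592), -1)) = Mul(Add(Add(81, -115), 1), Pow(Add(Mul(7, -22), 14592), -1)) = Mul(Add(-34, 1), Pow(Add(-154, 14592), -1)) = Mul(-33, Pow(14438, -1)) = Mul(-33, Rational(1, 14438)) = Rational(-33, 14438)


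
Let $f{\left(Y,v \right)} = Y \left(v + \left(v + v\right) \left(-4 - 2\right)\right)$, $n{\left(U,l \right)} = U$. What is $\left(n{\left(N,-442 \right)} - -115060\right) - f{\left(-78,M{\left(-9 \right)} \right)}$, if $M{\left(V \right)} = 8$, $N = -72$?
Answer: $108124$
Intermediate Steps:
$f{\left(Y,v \right)} = - 11 Y v$ ($f{\left(Y,v \right)} = Y \left(v + 2 v \left(-6\right)\right) = Y \left(v - 12 v\right) = Y \left(- 11 v\right) = - 11 Y v$)
$\left(n{\left(N,-442 \right)} - -115060\right) - f{\left(-78,M{\left(-9 \right)} \right)} = \left(-72 - -115060\right) - \left(-11\right) \left(-78\right) 8 = \left(-72 + 115060\right) - 6864 = 114988 - 6864 = 108124$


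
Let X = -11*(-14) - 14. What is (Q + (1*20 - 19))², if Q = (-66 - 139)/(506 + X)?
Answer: 194481/417316 ≈ 0.46603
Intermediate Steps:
X = 140 (X = 154 - 14 = 140)
Q = -205/646 (Q = (-66 - 139)/(506 + 140) = -205/646 ≈ -0.31734)
(Q + (1*20 - 19))² = (-205/646 + (1*20 - 19))² = (-205/646 + (20 - 19))² = (-205/646 + 1)² = (441/646)² = 194481/417316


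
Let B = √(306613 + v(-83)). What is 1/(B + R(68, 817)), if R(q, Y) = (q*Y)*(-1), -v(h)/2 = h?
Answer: -55556/3086162357 - 167*√11/3086162357 ≈ -1.8181e-5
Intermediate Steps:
v(h) = -2*h
R(q, Y) = -Y*q (R(q, Y) = (Y*q)*(-1) = -Y*q)
B = 167*√11 (B = √(306613 - 2*(-83)) = √(306613 + 166) = √306779 = 167*√11 ≈ 553.88)
1/(B + R(68, 817)) = 1/(167*√11 - 1*817*68) = 1/(167*√11 - 55556) = 1/(-55556 + 167*√11)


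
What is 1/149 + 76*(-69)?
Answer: -781355/149 ≈ -5244.0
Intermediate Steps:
1/149 + 76*(-69) = 1/149 - 5244 = -781355/149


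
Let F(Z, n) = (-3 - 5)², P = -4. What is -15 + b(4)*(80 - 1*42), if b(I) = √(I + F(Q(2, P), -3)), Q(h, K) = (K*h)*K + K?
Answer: -15 + 76*√17 ≈ 298.36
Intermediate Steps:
Q(h, K) = K + h*K² (Q(h, K) = h*K² + K = K + h*K²)
F(Z, n) = 64 (F(Z, n) = (-8)² = 64)
b(I) = √(64 + I) (b(I) = √(I + 64) = √(64 + I))
-15 + b(4)*(80 - 1*42) = -15 + √(64 + 4)*(80 - 1*42) = -15 + √68*(80 - 42) = -15 + (2*√17)*38 = -15 + 76*√17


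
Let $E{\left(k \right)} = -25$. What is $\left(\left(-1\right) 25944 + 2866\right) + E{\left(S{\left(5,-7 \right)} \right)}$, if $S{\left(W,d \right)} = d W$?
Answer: $-23103$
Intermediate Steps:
$S{\left(W,d \right)} = W d$
$\left(\left(-1\right) 25944 + 2866\right) + E{\left(S{\left(5,-7 \right)} \right)} = \left(\left(-1\right) 25944 + 2866\right) - 25 = \left(-25944 + 2866\right) - 25 = -23078 - 25 = -23103$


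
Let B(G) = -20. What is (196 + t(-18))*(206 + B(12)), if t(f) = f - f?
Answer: 36456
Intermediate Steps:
t(f) = 0
(196 + t(-18))*(206 + B(12)) = (196 + 0)*(206 - 20) = 196*186 = 36456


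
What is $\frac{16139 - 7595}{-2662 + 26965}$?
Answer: $\frac{2848}{8101} \approx 0.35156$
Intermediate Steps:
$\frac{16139 - 7595}{-2662 + 26965} = \frac{8544}{24303} = 8544 \cdot \frac{1}{24303} = \frac{2848}{8101}$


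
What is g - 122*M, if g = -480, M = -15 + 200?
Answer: -23050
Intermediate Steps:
M = 185
g - 122*M = -480 - 122*185 = -480 - 22570 = -23050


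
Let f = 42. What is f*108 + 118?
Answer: 4654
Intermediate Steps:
f*108 + 118 = 42*108 + 118 = 4536 + 118 = 4654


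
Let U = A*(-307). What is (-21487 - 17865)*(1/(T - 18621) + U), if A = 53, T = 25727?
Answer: 2274973061100/3553 ≈ 6.4030e+8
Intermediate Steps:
U = -16271 (U = 53*(-307) = -16271)
(-21487 - 17865)*(1/(T - 18621) + U) = (-21487 - 17865)*(1/(25727 - 18621) - 16271) = -39352*(1/7106 - 16271) = -39352*(-115621725/7106) = 2274973061100/3553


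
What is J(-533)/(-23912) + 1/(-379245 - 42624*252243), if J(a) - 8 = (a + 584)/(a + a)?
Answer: -18409536395099/55357155135290736 ≈ -0.00033256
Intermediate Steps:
J(a) = 8 + (584 + a)/(2*a) (J(a) = 8 + (a + 584)/(a + a) = 8 + (584 + a)/((2*a)) = 8 + (584 + a)*(1/(2*a)) = 8 + (584 + a)/(2*a))
J(-533)/(-23912) + 1/(-379245 - 42624*252243) = (17/2 + 292/(-533))/(-23912) + 1/(-379245 - 42624*252243) = (17/2 + 292*(-1/533))*(-1/23912) + (1/252243)/(-421869) = (17/2 - 292/533)*(-1/23912) - 1/421869*1/252243 = (8477/1066)*(-1/23912) - 1/106413502167 = -173/520208 - 1/106413502167 = -18409536395099/55357155135290736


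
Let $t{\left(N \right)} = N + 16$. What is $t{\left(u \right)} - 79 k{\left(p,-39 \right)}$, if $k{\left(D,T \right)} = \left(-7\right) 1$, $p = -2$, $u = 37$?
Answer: $606$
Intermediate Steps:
$t{\left(N \right)} = 16 + N$
$k{\left(D,T \right)} = -7$
$t{\left(u \right)} - 79 k{\left(p,-39 \right)} = \left(16 + 37\right) - -553 = 53 + 553 = 606$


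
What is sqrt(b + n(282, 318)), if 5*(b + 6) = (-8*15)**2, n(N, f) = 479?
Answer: sqrt(3353) ≈ 57.905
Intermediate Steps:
b = 2874 (b = -6 + (-8*15)**2/5 = -6 + (1/5)*(-120)**2 = -6 + (1/5)*14400 = -6 + 2880 = 2874)
sqrt(b + n(282, 318)) = sqrt(2874 + 479) = sqrt(3353)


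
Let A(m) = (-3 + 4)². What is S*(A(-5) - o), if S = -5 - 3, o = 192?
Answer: 1528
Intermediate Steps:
A(m) = 1 (A(m) = 1² = 1)
S = -8
S*(A(-5) - o) = -8*(1 - 1*192) = -8*(1 - 192) = -8*(-191) = 1528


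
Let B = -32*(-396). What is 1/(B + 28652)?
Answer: 1/41324 ≈ 2.4199e-5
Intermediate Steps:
B = 12672
1/(B + 28652) = 1/(12672 + 28652) = 1/41324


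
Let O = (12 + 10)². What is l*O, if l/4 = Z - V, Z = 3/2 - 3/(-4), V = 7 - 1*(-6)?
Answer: -20812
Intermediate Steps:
V = 13 (V = 7 + 6 = 13)
O = 484 (O = 22² = 484)
Z = 9/4 (Z = 3*(½) - 3*(-¼) = 3/2 + ¾ = 9/4 ≈ 2.2500)
l = -43 (l = 4*(9/4 - 1*13) = 4*(9/4 - 13) = 4*(-43/4) = -43)
l*O = -43*484 = -20812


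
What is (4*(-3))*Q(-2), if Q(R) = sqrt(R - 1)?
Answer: -12*I*sqrt(3) ≈ -20.785*I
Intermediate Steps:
Q(R) = sqrt(-1 + R)
(4*(-3))*Q(-2) = (4*(-3))*sqrt(-1 - 2) = -12*I*sqrt(3)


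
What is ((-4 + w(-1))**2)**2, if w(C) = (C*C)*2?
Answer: 16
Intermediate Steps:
w(C) = 2*C**2 (w(C) = C**2*2 = 2*C**2)
((-4 + w(-1))**2)**2 = ((-4 + 2*(-1)**2)**2)**2 = ((-4 + 2*1)**2)**2 = ((-4 + 2)**2)**2 = ((-2)**2)**2 = 4**2 = 16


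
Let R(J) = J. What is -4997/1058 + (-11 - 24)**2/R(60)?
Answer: 99623/6348 ≈ 15.694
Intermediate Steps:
-4997/1058 + (-11 - 24)**2/R(60) = -4997/1058 + (-11 - 24)**2/60 = -4997*1/1058 + (-35)**2*(1/60) = -4997/1058 + 1225*(1/60) = -4997/1058 + 245/12 = 99623/6348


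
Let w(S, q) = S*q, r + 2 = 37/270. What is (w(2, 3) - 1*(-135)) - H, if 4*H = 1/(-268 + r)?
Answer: 20547501/145726 ≈ 141.00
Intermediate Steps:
r = -503/270 (r = -2 + 37/270 = -503/270 ≈ -1.8630)
H = -135/145726 (H = 1/(4*(-268 - 503/270)) = 1/(4*(-72863/270)) = (¼)*(-270/72863) = -135/145726 ≈ -0.00092640)
(w(2, 3) - 1*(-135)) - H = (2*3 - 1*(-135)) - 1*(-135/145726) = (6 + 135) + 135/145726 = 141 + 135/145726 = 20547501/145726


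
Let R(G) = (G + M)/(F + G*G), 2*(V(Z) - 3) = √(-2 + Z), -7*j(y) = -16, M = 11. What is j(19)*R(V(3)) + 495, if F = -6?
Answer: 87553/175 ≈ 500.30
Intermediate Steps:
j(y) = 16/7 (j(y) = -⅐*(-16) = 16/7)
V(Z) = 3 + √(-2 + Z)/2
R(G) = (11 + G)/(-6 + G²) (R(G) = (G + 11)/(-6 + G*G) = (11 + G)/(-6 + G²))
j(19)*R(V(3)) + 495 = 16*((11 + (3 + √(-2 + 3)/2))/(-6 + (3 + √(-2 + 3)/2)²))/7 + 495 = 16*((11 + (3 + √1/2))/(-6 + (3 + √1/2)²))/7 + 495 = 16*((11 + (3 + (½)*1))/(-6 + (3 + (½)*1)²))/7 + 495 = 16*((11 + (3 + ½))/(-6 + (3 + ½)²))/7 + 495 = 16*((11 + 7/2)/(-6 + (7/2)²))/7 + 495 = 16*((29/2)/(-6 + 49/4))/7 + 495 = 16*((29/2)/(25/4))/7 + 495 = 16*((4/25)*(29/2))/7 + 495 = (16/7)*(58/25) + 495 = 928/175 + 495 = 87553/175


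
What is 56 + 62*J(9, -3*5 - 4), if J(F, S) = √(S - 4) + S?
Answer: -1122 + 62*I*√23 ≈ -1122.0 + 297.34*I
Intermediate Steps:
J(F, S) = S + √(-4 + S) (J(F, S) = √(-4 + S) + S = S + √(-4 + S))
56 + 62*J(9, -3*5 - 4) = 56 + 62*((-3*5 - 4) + √(-4 + (-3*5 - 4))) = 56 + 62*((-15 - 4) + √(-4 + (-15 - 4))) = 56 + 62*(-19 + √(-4 - 19)) = 56 + 62*(-19 + √(-23)) = 56 + 62*(-19 + I*√23) = 56 + (-1178 + 62*I*√23) = -1122 + 62*I*√23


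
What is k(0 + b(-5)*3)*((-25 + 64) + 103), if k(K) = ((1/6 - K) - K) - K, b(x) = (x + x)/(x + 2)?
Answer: -12709/3 ≈ -4236.3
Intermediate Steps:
b(x) = 2*x/(2 + x) (b(x) = (2*x)/(2 + x) = 2*x/(2 + x))
k(K) = 1/6 - 3*K (k(K) = ((1/6 - K) - K) - K = (1/6 - 2*K) - K = 1/6 - 3*K)
k(0 + b(-5)*3)*((-25 + 64) + 103) = (1/6 - 3*(0 + (2*(-5)/(2 - 5))*3))*((-25 + 64) + 103) = (1/6 - 3*(0 + (2*(-5)/(-3))*3))*(39 + 103) = (1/6 - 3*(0 + (2*(-5)*(-1/3))*3))*142 = (1/6 - 3*(0 + (10/3)*3))*142 = (1/6 - 3*(0 + 10))*142 = (1/6 - 3*10)*142 = (1/6 - 30)*142 = -179/6*142 = -12709/3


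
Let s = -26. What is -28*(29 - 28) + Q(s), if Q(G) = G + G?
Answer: -80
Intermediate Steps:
Q(G) = 2*G
-28*(29 - 28) + Q(s) = -28*(29 - 28) + 2*(-26) = -28*1 - 52 = -28 - 52 = -80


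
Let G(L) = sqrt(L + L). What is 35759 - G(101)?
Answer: 35759 - sqrt(202) ≈ 35745.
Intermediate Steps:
G(L) = sqrt(2)*sqrt(L) (G(L) = sqrt(2*L) = sqrt(2)*sqrt(L))
35759 - G(101) = 35759 - sqrt(2)*sqrt(101) = 35759 - sqrt(202)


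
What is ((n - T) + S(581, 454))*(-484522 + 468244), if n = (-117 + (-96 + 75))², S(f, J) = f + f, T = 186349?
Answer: 2704475754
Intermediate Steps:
S(f, J) = 2*f
n = 19044 (n = (-117 - 21)² = (-138)² = 19044)
((n - T) + S(581, 454))*(-484522 + 468244) = ((19044 - 1*186349) + 2*581)*(-484522 + 468244) = ((19044 - 186349) + 1162)*(-16278) = (-167305 + 1162)*(-16278) = -166143*(-16278) = 2704475754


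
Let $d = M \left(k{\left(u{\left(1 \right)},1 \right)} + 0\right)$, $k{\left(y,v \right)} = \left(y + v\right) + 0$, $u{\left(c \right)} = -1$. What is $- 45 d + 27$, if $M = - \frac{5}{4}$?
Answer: $27$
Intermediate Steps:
$k{\left(y,v \right)} = v + y$ ($k{\left(y,v \right)} = \left(v + y\right) + 0 = v + y$)
$M = - \frac{5}{4}$ ($M = \left(-5\right) \frac{1}{4} = - \frac{5}{4} \approx -1.25$)
$d = 0$ ($d = - \frac{5 \left(\left(1 - 1\right) + 0\right)}{4} = - \frac{5 \left(0 + 0\right)}{4} = \left(- \frac{5}{4}\right) 0 = 0$)
$- 45 d + 27 = \left(-45\right) 0 + 27 = 0 + 27 = 27$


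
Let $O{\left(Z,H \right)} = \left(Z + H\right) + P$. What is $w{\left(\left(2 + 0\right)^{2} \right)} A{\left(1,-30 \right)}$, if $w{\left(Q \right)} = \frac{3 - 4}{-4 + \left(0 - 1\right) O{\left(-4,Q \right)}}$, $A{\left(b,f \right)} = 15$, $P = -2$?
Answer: $\frac{15}{2} \approx 7.5$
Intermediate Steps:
$O{\left(Z,H \right)} = -2 + H + Z$ ($O{\left(Z,H \right)} = \left(Z + H\right) - 2 = \left(H + Z\right) - 2 = -2 + H + Z$)
$w{\left(Q \right)} = - \frac{1}{2 - Q}$ ($w{\left(Q \right)} = \frac{3 - 4}{-4 + \left(0 - 1\right) \left(-2 + Q - 4\right)} = - \frac{1}{-4 - \left(-6 + Q\right)} = - \frac{1}{2 - Q}$)
$w{\left(\left(2 + 0\right)^{2} \right)} A{\left(1,-30 \right)} = \frac{1}{-2 + \left(2 + 0\right)^{2}} \cdot 15 = \frac{1}{-2 + 2^{2}} \cdot 15 = \frac{1}{-2 + 4} \cdot 15 = \frac{1}{2} \cdot 15 = \frac{15}{2}$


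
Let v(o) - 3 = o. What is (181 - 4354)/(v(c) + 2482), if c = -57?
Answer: -4173/2428 ≈ -1.7187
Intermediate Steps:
v(o) = 3 + o
(181 - 4354)/(v(c) + 2482) = (181 - 4354)/((3 - 57) + 2482) = -4173/(-54 + 2482) = -4173/2428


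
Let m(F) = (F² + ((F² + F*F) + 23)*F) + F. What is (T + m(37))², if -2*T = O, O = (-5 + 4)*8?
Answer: 10726123489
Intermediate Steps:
O = -8 (O = -1*8 = -8)
T = 4 (T = -½*(-8) = 4)
m(F) = F + F² + F*(23 + 2*F²) (m(F) = (F² + ((F² + F²) + 23)*F) + F = (F² + (2*F² + 23)*F) + F = (F² + (23 + 2*F²)*F) + F = (F² + F*(23 + 2*F²)) + F = F + F² + F*(23 + 2*F²))
(T + m(37))² = (4 + 37*(24 + 37 + 2*37²))² = (4 + 37*(24 + 37 + 2*1369))² = (4 + 37*(24 + 37 + 2738))² = (4 + 37*2799)² = (4 + 103563)² = 103567² = 10726123489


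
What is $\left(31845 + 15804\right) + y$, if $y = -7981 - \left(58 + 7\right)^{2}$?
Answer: $35443$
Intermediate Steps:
$y = -12206$ ($y = -7981 - 65^{2} = -7981 - 4225 = -12206$)
$\left(31845 + 15804\right) + y = \left(31845 + 15804\right) - 12206 = 47649 - 12206 = 35443$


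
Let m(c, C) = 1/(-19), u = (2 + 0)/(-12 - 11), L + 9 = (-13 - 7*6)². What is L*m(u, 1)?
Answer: -3016/19 ≈ -158.74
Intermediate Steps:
L = 3016 (L = -9 + (-13 - 7*6)² = -9 + (-13 - 42)² = -9 + (-55)² = -9 + 3025 = 3016)
u = -2/23 (u = 2/(-23) = 2*(-1/23) = -2/23 ≈ -0.086957)
m(c, C) = -1/19
L*m(u, 1) = 3016*(-1/19) = -3016/19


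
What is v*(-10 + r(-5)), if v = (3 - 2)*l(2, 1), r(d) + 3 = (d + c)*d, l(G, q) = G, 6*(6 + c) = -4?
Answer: 272/3 ≈ 90.667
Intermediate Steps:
c = -20/3 (c = -6 + (⅙)*(-4) = -6 - ⅔ = -20/3 ≈ -6.6667)
r(d) = -3 + d*(-20/3 + d) (r(d) = -3 + (d - 20/3)*d = -3 + (-20/3 + d)*d = -3 + d*(-20/3 + d))
v = 2 (v = (3 - 2)*2 = 1*2 = 2)
v*(-10 + r(-5)) = 2*(-10 + (-3 + (-5)² - 20/3*(-5))) = 2*(-10 + (-3 + 25 + 100/3)) = 2*(-10 + 166/3) = 2*(136/3) = 272/3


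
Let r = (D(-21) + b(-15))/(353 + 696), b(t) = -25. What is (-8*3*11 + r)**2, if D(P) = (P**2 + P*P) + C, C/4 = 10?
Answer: 76197529521/1100401 ≈ 69245.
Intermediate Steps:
C = 40 (C = 4*10 = 40)
D(P) = 40 + 2*P**2 (D(P) = (P**2 + P*P) + 40 = (P**2 + P**2) + 40 = 2*P**2 + 40 = 40 + 2*P**2)
r = 897/1049 (r = ((40 + 2*(-21)**2) - 25)/(353 + 696) = ((40 + 2*441) - 25)/1049 = ((40 + 882) - 25)*(1/1049) = (922 - 25)*(1/1049) = 897*(1/1049) = 897/1049 ≈ 0.85510)
(-8*3*11 + r)**2 = (-8*3*11 + 897/1049)**2 = (-24*11 + 897/1049)**2 = (-264 + 897/1049)**2 = (-276039/1049)**2 = 76197529521/1100401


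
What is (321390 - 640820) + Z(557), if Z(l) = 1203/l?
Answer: -177921307/557 ≈ -3.1943e+5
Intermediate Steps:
(321390 - 640820) + Z(557) = (321390 - 640820) + 1203/557 = -319430 + 1203*(1/557) = -319430 + 1203/557 = -177921307/557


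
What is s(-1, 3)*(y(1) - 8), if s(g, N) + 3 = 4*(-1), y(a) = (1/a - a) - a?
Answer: 63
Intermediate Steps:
y(a) = 1/a - 2*a
s(g, N) = -7 (s(g, N) = -3 + 4*(-1) = -3 - 4 = -7)
s(-1, 3)*(y(1) - 8) = -7*((1/1 - 2*1) - 8) = -7*((1 - 2) - 8) = -7*(-1 - 8) = -7*(-9) = 63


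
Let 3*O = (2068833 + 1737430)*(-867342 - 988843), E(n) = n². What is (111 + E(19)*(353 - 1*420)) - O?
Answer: 7065128214427/3 ≈ 2.3550e+12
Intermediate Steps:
O = -7065128286655/3 (O = ((2068833 + 1737430)*(-867342 - 988843))/3 = (3806263*(-1856185))/3 = (⅓)*(-7065128286655) = -7065128286655/3 ≈ -2.3550e+12)
(111 + E(19)*(353 - 1*420)) - O = (111 + 19²*(353 - 1*420)) - 1*(-7065128286655/3) = (111 + 361*(353 - 420)) + 7065128286655/3 = (111 + 361*(-67)) + 7065128286655/3 = (111 - 24187) + 7065128286655/3 = -24076 + 7065128286655/3 = 7065128214427/3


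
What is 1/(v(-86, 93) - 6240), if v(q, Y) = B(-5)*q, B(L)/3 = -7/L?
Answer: -5/33006 ≈ -0.00015149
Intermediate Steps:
B(L) = -21/L (B(L) = 3*(-7/L) = -21/L)
v(q, Y) = 21*q/5 (v(q, Y) = (-21/(-5))*q = (-21*(-1/5))*q = 21*q/5)
1/(v(-86, 93) - 6240) = 1/((21/5)*(-86) - 6240) = 1/(-1806/5 - 6240) = 1/(-33006/5) = -5/33006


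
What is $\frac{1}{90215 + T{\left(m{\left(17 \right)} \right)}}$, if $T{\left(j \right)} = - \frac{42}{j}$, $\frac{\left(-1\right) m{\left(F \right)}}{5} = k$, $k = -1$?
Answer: $\frac{5}{451033} \approx 1.1086 \cdot 10^{-5}$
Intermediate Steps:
$m{\left(F \right)} = 5$ ($m{\left(F \right)} = \left(-5\right) \left(-1\right) = 5$)
$\frac{1}{90215 + T{\left(m{\left(17 \right)} \right)}} = \frac{1}{90215 - \frac{42}{5}} = \frac{1}{\frac{451033}{5}} = \frac{5}{451033}$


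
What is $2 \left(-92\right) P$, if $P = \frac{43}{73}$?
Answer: $- \frac{7912}{73} \approx -108.38$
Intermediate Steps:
$P = \frac{43}{73}$ ($P = 43 \cdot \frac{1}{73} = \frac{43}{73} \approx 0.58904$)
$2 \left(-92\right) P = 2 \left(-92\right) \frac{43}{73} = \left(-184\right) \frac{43}{73} = - \frac{7912}{73}$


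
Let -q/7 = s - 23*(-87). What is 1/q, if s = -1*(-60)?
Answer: -1/14427 ≈ -6.9314e-5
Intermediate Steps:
s = 60
q = -14427 (q = -7*(60 - 23*(-87)) = -7*(60 + 2001) = -7*2061 = -14427)
1/q = 1/(-14427) = -1/14427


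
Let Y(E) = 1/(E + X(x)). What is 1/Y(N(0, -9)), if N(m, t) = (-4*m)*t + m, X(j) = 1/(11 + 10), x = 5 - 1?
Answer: 1/21 ≈ 0.047619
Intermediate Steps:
x = 4
X(j) = 1/21
N(m, t) = m - 4*m*t (N(m, t) = -4*m*t + m = m - 4*m*t)
Y(E) = 1/(1/21 + E) (Y(E) = 1/(E + 1/21) = 1/(1/21 + E))
1/Y(N(0, -9)) = 1/(21/(1 + 21*(0*(1 - 4*(-9))))) = 1/(21/(1 + 21*(0*(1 + 36)))) = 1/(21/(1 + 21*(0*37))) = 1/(21/(1 + 21*0)) = 1/(21/(1 + 0)) = 1/(21/1) = 1/(21*1) = 1/21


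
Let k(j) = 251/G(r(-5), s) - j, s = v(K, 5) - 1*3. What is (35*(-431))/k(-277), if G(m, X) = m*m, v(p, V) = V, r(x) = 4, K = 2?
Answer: -34480/669 ≈ -51.540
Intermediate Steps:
s = 2 (s = 5 - 1*3 = 5 - 3 = 2)
G(m, X) = m²
k(j) = 251/16 - j (k(j) = 251/(4²) - j = 251/16 - j)
(35*(-431))/k(-277) = (35*(-431))/(251/16 - 1*(-277)) = -15085/(251/16 + 277) = -15085/4683/16 = -15085*16/4683 = -34480/669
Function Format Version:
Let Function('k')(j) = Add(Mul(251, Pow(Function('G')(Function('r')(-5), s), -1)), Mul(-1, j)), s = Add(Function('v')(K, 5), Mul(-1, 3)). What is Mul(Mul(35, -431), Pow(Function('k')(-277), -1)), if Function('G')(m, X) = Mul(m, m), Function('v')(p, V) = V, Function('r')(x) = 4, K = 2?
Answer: Rational(-34480, 669) ≈ -51.540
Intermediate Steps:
s = 2 (s = Add(5, Mul(-1, 3)) = Add(5, -3) = 2)
Function('G')(m, X) = Pow(m, 2)
Function('k')(j) = Add(Rational(251, 16), Mul(-1, j)) (Function('k')(j) = Add(Mul(251, Pow(Pow(4, 2), -1)), Mul(-1, j)) = Add(Mul(251, Pow(16, -1)), Mul(-1, j)) = Add(Mul(251, Rational(1, 16)), Mul(-1, j)) = Add(Rational(251, 16), Mul(-1, j)))
Mul(Mul(35, -431), Pow(Function('k')(-277), -1)) = Mul(Mul(35, -431), Pow(Add(Rational(251, 16), Mul(-1, -277)), -1)) = Mul(-15085, Pow(Add(Rational(251, 16), 277), -1)) = Mul(-15085, Pow(Rational(4683, 16), -1)) = Mul(-15085, Rational(16, 4683)) = Rational(-34480, 669)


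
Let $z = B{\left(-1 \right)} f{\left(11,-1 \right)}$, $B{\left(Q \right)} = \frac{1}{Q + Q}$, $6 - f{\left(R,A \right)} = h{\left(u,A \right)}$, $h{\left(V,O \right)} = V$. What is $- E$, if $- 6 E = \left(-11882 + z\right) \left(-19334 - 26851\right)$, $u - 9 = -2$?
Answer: $\frac{365831385}{4} \approx 9.1458 \cdot 10^{7}$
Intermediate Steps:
$u = 7$ ($u = 9 - 2 = 7$)
$f{\left(R,A \right)} = -1$ ($f{\left(R,A \right)} = 6 - 7 = -1$)
$B{\left(Q \right)} = \frac{1}{2 Q}$
$z = \frac{1}{2}$ ($z = \frac{1}{2 \left(-1\right)} \left(-1\right) = \frac{1}{2} \left(-1\right) \left(-1\right) = \left(- \frac{1}{2}\right) \left(-1\right) = \frac{1}{2} \approx 0.5$)
$E = - \frac{365831385}{4}$ ($E = - \frac{\left(-11882 + \frac{1}{2}\right) \left(-19334 - 26851\right)}{6} = - \frac{\left(- \frac{23763}{2}\right) \left(-46185\right)}{6} = \left(- \frac{1}{6}\right) \frac{1097494155}{2} = - \frac{365831385}{4} \approx -9.1458 \cdot 10^{7}$)
$- E = \left(-1\right) \left(- \frac{365831385}{4}\right) = \frac{365831385}{4}$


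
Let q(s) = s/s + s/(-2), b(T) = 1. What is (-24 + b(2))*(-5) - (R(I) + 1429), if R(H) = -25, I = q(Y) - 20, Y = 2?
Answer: -1289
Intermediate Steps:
q(s) = 1 - s/2 (q(s) = 1 + s*(-½) = 1 - s/2)
I = -20 (I = (1 - ½*2) - 20 = (1 - 1) - 20 = 0 - 20 = -20)
(-24 + b(2))*(-5) - (R(I) + 1429) = (-24 + 1)*(-5) - (-25 + 1429) = -23*(-5) - 1*1404 = 115 - 1404 = -1289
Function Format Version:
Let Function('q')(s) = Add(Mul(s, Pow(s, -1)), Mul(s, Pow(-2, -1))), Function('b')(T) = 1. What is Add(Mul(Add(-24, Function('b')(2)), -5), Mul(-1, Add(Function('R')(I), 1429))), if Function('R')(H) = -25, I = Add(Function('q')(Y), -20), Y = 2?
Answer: -1289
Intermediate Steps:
Function('q')(s) = Add(1, Mul(Rational(-1, 2), s)) (Function('q')(s) = Add(1, Mul(s, Rational(-1, 2))) = Add(1, Mul(Rational(-1, 2), s)))
I = -20 (I = Add(Add(1, Mul(Rational(-1, 2), 2)), -20) = Add(Add(1, -1), -20) = Add(0, -20) = -20)
Add(Mul(Add(-24, Function('b')(2)), -5), Mul(-1, Add(Function('R')(I), 1429))) = Add(Mul(Add(-24, 1), -5), Mul(-1, Add(-25, 1429))) = Add(Mul(-23, -5), Mul(-1, 1404)) = Add(115, -1404) = -1289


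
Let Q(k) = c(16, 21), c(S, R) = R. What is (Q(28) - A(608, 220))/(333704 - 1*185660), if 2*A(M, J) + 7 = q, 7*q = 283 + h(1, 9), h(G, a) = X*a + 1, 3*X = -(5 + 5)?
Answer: 89/2072616 ≈ 4.2941e-5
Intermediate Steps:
X = -10/3 (X = (-(5 + 5))/3 = (-1*10)/3 = (1/3)*(-10) = -10/3 ≈ -3.3333)
Q(k) = 21
h(G, a) = 1 - 10*a/3 (h(G, a) = -10*a/3 + 1 = 1 - 10*a/3)
q = 254/7 (q = (283 + (1 - 10/3*9))/7 = (283 + (1 - 30))/7 = (283 - 29)/7 = (1/7)*254 = 254/7 ≈ 36.286)
A(M, J) = 205/14 (A(M, J) = -7/2 + (1/2)*(254/7) = -7/2 + 127/7 = 205/14)
(Q(28) - A(608, 220))/(333704 - 1*185660) = (21 - 1*205/14)/(333704 - 1*185660) = (21 - 205/14)/(333704 - 185660) = (89/14)/148044 = (89/14)*(1/148044) = 89/2072616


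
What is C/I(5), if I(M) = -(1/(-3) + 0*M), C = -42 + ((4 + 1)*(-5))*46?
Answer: -3576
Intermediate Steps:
C = -1192 (C = -42 + (5*(-5))*46 = -42 - 25*46 = -42 - 1150 = -1192)
I(M) = ⅓ (I(M) = -(-⅓ + 0) = -1*(-⅓) = ⅓)
C/I(5) = -1192/⅓ = -1192*3 = -3576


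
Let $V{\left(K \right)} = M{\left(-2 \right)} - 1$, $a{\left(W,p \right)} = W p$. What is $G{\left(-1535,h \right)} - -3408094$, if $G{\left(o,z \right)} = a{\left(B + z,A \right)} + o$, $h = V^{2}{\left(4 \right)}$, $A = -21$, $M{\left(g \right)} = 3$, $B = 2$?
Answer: $3406433$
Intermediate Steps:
$V{\left(K \right)} = 2$ ($V{\left(K \right)} = 3 - 1 = 2$)
$h = 4$ ($h = 2^{2} = 4$)
$G{\left(o,z \right)} = -42 + o - 21 z$ ($G{\left(o,z \right)} = \left(2 + z\right) \left(-21\right) + o = \left(-42 - 21 z\right) + o = -42 + o - 21 z$)
$G{\left(-1535,h \right)} - -3408094 = \left(-42 - 1535 - 84\right) - -3408094 = \left(-42 - 1535 - 84\right) + 3408094 = -1661 + 3408094 = 3406433$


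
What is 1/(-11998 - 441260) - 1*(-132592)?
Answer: 60098384735/453258 ≈ 1.3259e+5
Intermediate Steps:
1/(-11998 - 441260) - 1*(-132592) = 1/(-453258) + 132592 = -1/453258 + 132592 = 60098384735/453258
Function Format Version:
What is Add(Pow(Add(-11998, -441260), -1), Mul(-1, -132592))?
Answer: Rational(60098384735, 453258) ≈ 1.3259e+5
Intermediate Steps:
Add(Pow(Add(-11998, -441260), -1), Mul(-1, -132592)) = Add(Pow(-453258, -1), 132592) = Add(Rational(-1, 453258), 132592) = Rational(60098384735, 453258)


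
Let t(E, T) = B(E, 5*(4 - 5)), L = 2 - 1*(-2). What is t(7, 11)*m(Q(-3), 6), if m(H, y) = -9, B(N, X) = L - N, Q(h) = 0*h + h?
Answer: 27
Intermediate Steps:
Q(h) = h (Q(h) = 0 + h = h)
L = 4 (L = 2 + 2 = 4)
B(N, X) = 4 - N
t(E, T) = 4 - E
t(7, 11)*m(Q(-3), 6) = (4 - 1*7)*(-9) = (4 - 7)*(-9) = -3*(-9) = 27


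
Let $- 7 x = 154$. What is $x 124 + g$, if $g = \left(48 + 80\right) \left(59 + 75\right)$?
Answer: $14424$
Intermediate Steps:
$x = -22$ ($x = \left(- \frac{1}{7}\right) 154 = -22$)
$g = 17152$ ($g = 128 \cdot 134 = 17152$)
$x 124 + g = \left(-22\right) 124 + 17152 = -2728 + 17152 = 14424$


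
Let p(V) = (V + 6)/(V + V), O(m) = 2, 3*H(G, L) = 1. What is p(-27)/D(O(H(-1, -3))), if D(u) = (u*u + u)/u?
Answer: 7/54 ≈ 0.12963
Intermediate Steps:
H(G, L) = 1/3 (H(G, L) = (1/3)*1 = 1/3)
D(u) = (u + u**2)/u (D(u) = (u**2 + u)/u = (u + u**2)/u)
p(V) = (6 + V)/(2*V) (p(V) = (6 + V)/((2*V)) = (6 + V)*(1/(2*V)) = (6 + V)/(2*V))
p(-27)/D(O(H(-1, -3))) = ((1/2)*(6 - 27)/(-27))/(1 + 2) = ((1/2)*(-1/27)*(-21))/3 = (7/18)*(1/3) = 7/54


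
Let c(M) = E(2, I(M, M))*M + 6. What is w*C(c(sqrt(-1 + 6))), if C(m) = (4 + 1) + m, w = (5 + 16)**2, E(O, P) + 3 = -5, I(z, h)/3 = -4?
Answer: 4851 - 3528*sqrt(5) ≈ -3037.8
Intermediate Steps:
I(z, h) = -12 (I(z, h) = 3*(-4) = -12)
E(O, P) = -8 (E(O, P) = -3 - 5 = -8)
w = 441 (w = 21**2 = 441)
c(M) = 6 - 8*M (c(M) = -8*M + 6 = 6 - 8*M)
C(m) = 5 + m
w*C(c(sqrt(-1 + 6))) = 441*(5 + (6 - 8*sqrt(-1 + 6))) = 441*(5 + (6 - 8*sqrt(5))) = 441*(11 - 8*sqrt(5)) = 4851 - 3528*sqrt(5)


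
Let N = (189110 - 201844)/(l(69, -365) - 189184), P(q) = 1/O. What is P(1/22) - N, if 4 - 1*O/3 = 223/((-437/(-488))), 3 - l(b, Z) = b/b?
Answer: -2086594943/30385277748 ≈ -0.068671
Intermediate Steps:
l(b, Z) = 2 (l(b, Z) = 3 - b/b = 3 - 1*1 = 3 - 1 = 2)
O = -321228/437 (O = 12 - 669/((-437/(-488))) = 12 - 669/((-437*(-1/488))) = 12 - 669/437/488 = 12 - 669*488/437 = 12 - 3*108824/437 = 12 - 326472/437 = -321228/437 ≈ -735.08)
P(q) = -437/321228 (P(q) = 1/(-321228/437) = -437/321228)
N = 6367/94591 (N = (189110 - 201844)/(2 - 189184) = -12734/(-189182) = -12734*(-1/189182) = 6367/94591 ≈ 0.067311)
P(1/22) - N = -437/321228 - 1*6367/94591 = -437/321228 - 6367/94591 = -2086594943/30385277748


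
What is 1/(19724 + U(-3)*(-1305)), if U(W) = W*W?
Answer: 1/7979 ≈ 0.00012533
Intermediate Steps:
U(W) = W²
1/(19724 + U(-3)*(-1305)) = 1/(19724 + (-3)²*(-1305)) = 1/(19724 + 9*(-1305)) = 1/(19724 - 11745) = 1/7979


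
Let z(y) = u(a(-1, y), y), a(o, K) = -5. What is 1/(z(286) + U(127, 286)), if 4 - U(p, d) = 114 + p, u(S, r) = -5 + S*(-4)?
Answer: -1/222 ≈ -0.0045045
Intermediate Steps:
u(S, r) = -5 - 4*S
U(p, d) = -110 - p (U(p, d) = 4 - (114 + p) = 4 + (-114 - p) = -110 - p)
z(y) = 15 (z(y) = -5 - 4*(-5) = -5 + 20 = 15)
1/(z(286) + U(127, 286)) = 1/(15 + (-110 - 1*127)) = 1/(15 + (-110 - 127)) = 1/(15 - 237) = 1/(-222) = -1/222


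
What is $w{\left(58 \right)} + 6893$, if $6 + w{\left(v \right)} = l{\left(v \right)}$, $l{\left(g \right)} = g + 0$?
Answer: $6945$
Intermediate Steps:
$l{\left(g \right)} = g$
$w{\left(v \right)} = -6 + v$
$w{\left(58 \right)} + 6893 = \left(-6 + 58\right) + 6893 = 52 + 6893 = 6945$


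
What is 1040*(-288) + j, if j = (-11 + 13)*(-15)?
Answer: -299550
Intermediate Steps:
j = -30 (j = 2*(-15) = -30)
1040*(-288) + j = 1040*(-288) - 30 = -299520 - 30 = -299550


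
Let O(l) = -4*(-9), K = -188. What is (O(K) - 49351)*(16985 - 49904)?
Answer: 1623400485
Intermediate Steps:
O(l) = 36
(O(K) - 49351)*(16985 - 49904) = (36 - 49351)*(16985 - 49904) = -49315*(-32919) = 1623400485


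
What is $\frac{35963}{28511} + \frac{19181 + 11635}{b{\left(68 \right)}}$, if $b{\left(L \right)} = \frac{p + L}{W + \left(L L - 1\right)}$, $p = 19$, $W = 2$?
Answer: $\frac{1354501630927}{826819} \approx 1.6382 \cdot 10^{6}$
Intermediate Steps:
$b{\left(L \right)} = \frac{19 + L}{1 + L^{2}}$ ($b{\left(L \right)} = \frac{19 + L}{2 + \left(L L - 1\right)} = \frac{19 + L}{2 + \left(L^{2} - 1\right)} = \frac{19 + L}{2 + \left(-1 + L^{2}\right)} = \frac{19 + L}{1 + L^{2}}$)
$\frac{35963}{28511} + \frac{19181 + 11635}{b{\left(68 \right)}} = \frac{35963}{28511} + \frac{19181 + 11635}{\frac{1}{1 + 68^{2}} \left(19 + 68\right)} = 35963 \cdot \frac{1}{28511} + \frac{30816}{\frac{1}{1 + 4624} \cdot 87} = \frac{35963}{28511} + \frac{30816}{\frac{1}{4625} \cdot 87} = \frac{35963}{28511} + \frac{30816}{\frac{87}{4625}} = \frac{35963}{28511} + 30816 \cdot \frac{4625}{87} = \frac{35963}{28511} + \frac{47508000}{29} = \frac{1354501630927}{826819}$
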